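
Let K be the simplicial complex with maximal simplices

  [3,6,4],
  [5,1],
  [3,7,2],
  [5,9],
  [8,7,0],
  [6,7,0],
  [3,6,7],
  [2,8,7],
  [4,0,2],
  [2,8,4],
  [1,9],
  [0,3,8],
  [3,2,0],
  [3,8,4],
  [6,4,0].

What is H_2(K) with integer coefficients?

H_2 ≅ 0.

Order the vertices as 0 < 1 < 2 < 3 < 4 < 5 < 6 < 7 < 8 < 9. Listing each simplex with vertices in this order, K has dimension 2 with simplices:

  0-simplices (10): [0], [1], [2], [3], [4], [5], [6], [7], [8], [9]
  1-simplices (21): [0,2], [0,3], [0,4], [0,6], [0,7], [0,8], [1,5], [1,9], [2,3], [2,4], [2,7], [2,8], [3,4], [3,6], [3,7], [3,8], [4,6], [4,8], [5,9], [6,7], [7,8]
  2-simplices (12): [0,2,3], [0,2,4], [0,3,8], [0,4,6], [0,6,7], [0,7,8], [2,3,7], [2,4,8], [2,7,8], [3,4,6], [3,4,8], [3,6,7]

so the chain groups are C_0 ≅ Z^10, C_1 ≅ Z^21, C_2 ≅ Z^12.

The boundary map ∂_1: C_1 → C_0 is given by ∂[p,q] = [q] − [p]. For instance
  ∂[2,3] = [3] − [2].
This gives a 10×21 integer matrix of rank 8; reducing to Smith normal form yields diagonal entries (1,1,1,1,1,1,1,1).

The boundary map ∂_2: C_2 → C_1 acts by ∂[p,q,r] = [q,r] − [p,r] + [p,q]. For instance
  ∂[2,4,8] = [4,8] − [2,8] + [2,4],
  ∂[0,2,3] = [2,3] − [0,3] + [0,2].
The 21×12 boundary matrix has rank 12 and Smith normal form diag(1,1,1,1,1,1,1,1,1,1,1,2).

Now H_k = ker ∂_k / im ∂_{k+1}, so:

  H_2: rank ker ∂_2 − rank ∂_3 = (12 − 12) − 0 = 0, and there is no ∂_3, so H_2 ≅ 0.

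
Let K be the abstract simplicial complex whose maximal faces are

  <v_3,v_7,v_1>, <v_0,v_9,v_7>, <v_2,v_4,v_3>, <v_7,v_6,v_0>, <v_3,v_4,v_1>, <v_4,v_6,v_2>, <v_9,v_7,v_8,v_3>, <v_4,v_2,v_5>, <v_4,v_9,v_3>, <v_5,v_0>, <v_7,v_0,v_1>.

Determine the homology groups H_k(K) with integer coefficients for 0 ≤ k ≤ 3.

H_0 = Z,  H_1 = Z^2,  H_2 = 0,  H_3 = 0.

Take the total order v_0 < v_1 < v_2 < v_3 < v_4 < v_5 < v_6 < v_7 < v_8 < v_9 on the vertex set. Then K (dimension 3) consists of the simplices:

  0-simplices (10): [v_0], [v_1], [v_2], [v_3], [v_4], [v_5], [v_6], [v_7], [v_8], [v_9]
  1-simplices (23): (23 of them)
  2-simplices (13): (13 of them)
  3-simplices (1): [v_3,v_7,v_8,v_9]

Hence C_0 ≅ Z^10, C_1 ≅ Z^23, C_2 ≅ Z^13, C_3 ≅ Z^1.

The boundary map ∂_1: C_1 → C_0 is given by ∂[p,q] = [q] − [p]. For instance
  ∂[v_4,v_6] = [v_6] − [v_4].
As a 10×23 matrix over Z this has rank 9, with invariant factors (1,1,1,1,1,1,1,1,1).

The boundary map ∂_2: C_2 → C_1 sends each 2-simplex [p,q,r] to [q,r] − [p,r] + [p,q]. For instance
  ∂[v_0,v_6,v_7] = [v_6,v_7] − [v_0,v_7] + [v_0,v_6],
  ∂[v_2,v_4,v_5] = [v_4,v_5] − [v_2,v_5] + [v_2,v_4].
The 23×13 boundary matrix has rank 12 and Smith normal form diag(1,1,1,1,1,1,1,1,1,1,1,1).

Boundary ∂_3: C_3 → C_2 sends each 3-simplex σ to the alternating sum Σ_i (−1)^i (σ with its i-th vertex removed). For instance
  ∂[v_3,v_7,v_8,v_9] = [v_7,v_8,v_9] − [v_3,v_8,v_9] + [v_3,v_7,v_9] − [v_3,v_7,v_8].
This gives a 13×1 integer matrix of rank 1; reducing to Smith normal form yields diagonal entries (1).

Now H_k = ker ∂_k / im ∂_{k+1}, so:

  H_0: rank C_0 − rank ∂_1 = 10 − 9 = 1, and the invariant factors of ∂_1 are all 1, so H_0 = Z.
  H_1: rank ker ∂_1 − rank ∂_2 = (23 − 9) − 12 = 2, and the invariant factors of ∂_2 are all 1, so H_1 = Z^2.
  H_2: rank ker ∂_2 − rank ∂_3 = (13 − 12) − 1 = 0, and the invariant factors of ∂_3 are all 1, so H_2 = 0.
  H_3: rank ker ∂_3 − rank ∂_4 = (1 − 1) − 0 = 0, and there is no ∂_4, so H_3 = 0.

As a check, the Euler characteristic is 10 − 23 + 13 − 1 = -1, which agrees with 1 − 2 + 0 − 0 = -1.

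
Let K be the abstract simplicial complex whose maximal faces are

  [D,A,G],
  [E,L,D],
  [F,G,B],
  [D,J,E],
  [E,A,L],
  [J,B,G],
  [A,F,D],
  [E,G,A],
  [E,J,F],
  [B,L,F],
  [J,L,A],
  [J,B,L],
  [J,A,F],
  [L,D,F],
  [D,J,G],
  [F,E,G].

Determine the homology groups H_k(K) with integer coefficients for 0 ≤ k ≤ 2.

H_0 = Z,  H_1 = Z^2,  H_2 = Z.

Fix the vertex order A < B < D < E < F < G < J < L and write every simplex with vertices in increasing order. Then dim K = 2 and the simplices of K are:

  0-simplices (8): A, B, D, E, F, G, J, L
  1-simplices (24): AD, AE, AF, AG, AJ, AL, BF, BG, BJ, BL, DE, DF, DG, DJ, DL, EF, EG, EJ, EL, FG, FJ, FL, GJ, JL
  2-simplices (16): ADF, ADG, AEG, AEL, AFJ, AJL, BFG, BFL, BGJ, BJL, DEJ, DEL, DFL, DGJ, EFG, EFJ

Hence C_0 ≅ Z^8, C_1 ≅ Z^24, C_2 ≅ Z^16.

∂_1: C_1 → C_0 maps an edge to its endpoints' difference, ∂[p,q] = q − p. For instance
  ∂AG = G − A.
The 8×24 boundary matrix has rank 7 and Smith normal form diag(1,1,1,1,1,1,1).

Boundary ∂_2: C_2 → C_1 acts by ∂[p,q,r] = [q,r] − [p,r] + [p,q]. For instance
  ∂DEL = EL − DL + DE,
  ∂BGJ = GJ − BJ + BG.
The resulting 24×16 matrix has rank 15, and its Smith normal form has invariant factors (1,1,1,1,1,1,1,1,1,1,1,1,1,1,1).

From H_k ≅ ker(∂_k) / im(∂_{k+1}) we obtain:

  H_0: rank C_0 − rank ∂_1 = 8 − 7 = 1, and the invariant factors of ∂_1 are all 1, so H_0 = Z.
  H_1: rank ker ∂_1 − rank ∂_2 = (24 − 7) − 15 = 2, and the invariant factors of ∂_2 are all 1, so H_1 = Z^2.
  H_2: rank ker ∂_2 − rank ∂_3 = (16 − 15) − 0 = 1, and there is no ∂_3, so H_2 = Z.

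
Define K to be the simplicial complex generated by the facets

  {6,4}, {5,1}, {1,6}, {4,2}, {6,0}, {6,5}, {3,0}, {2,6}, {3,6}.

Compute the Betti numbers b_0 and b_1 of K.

Order the vertices as 0 < 1 < 2 < 3 < 4 < 5 < 6. Listing each simplex with vertices in this order, K has dimension 1 with simplices:

  0-simplices (7): [0], [1], [2], [3], [4], [5], [6]
  1-simplices (9): [0,3], [0,6], [1,5], [1,6], [2,4], [2,6], [3,6], [4,6], [5,6]

Hence C_0 ≅ Z^7, C_1 ≅ Z^9.

∂_1: C_1 → C_0 maps an edge to its endpoints' difference, ∂[p,q] = q − p.
The resulting 7×9 matrix has rank 6, and its Smith normal form has invariant factors (1,1,1,1,1,1).

Computing H_k = (kernel of ∂_k) / (image of ∂_{k+1}):

  H_0: rank C_0 − rank ∂_1 = 7 − 6 = 1, and the invariant factors of ∂_1 are all 1, so H_0 ≅ Z.
  H_1: rank ker ∂_1 − rank ∂_2 = (9 − 6) − 0 = 3, and there is no ∂_2, so H_1 ≅ Z^3.

(K is a triangulation of a wedge of 3 circles.)

Hence the Betti numbers are b_0 = 1, b_1 = 3.

b_0 = 1, b_1 = 3.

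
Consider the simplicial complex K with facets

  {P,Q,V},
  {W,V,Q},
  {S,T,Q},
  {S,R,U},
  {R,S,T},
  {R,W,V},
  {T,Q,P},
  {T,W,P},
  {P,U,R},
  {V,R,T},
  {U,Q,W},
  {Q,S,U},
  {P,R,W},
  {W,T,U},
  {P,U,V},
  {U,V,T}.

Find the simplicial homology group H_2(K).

Order the vertices as P < Q < R < S < T < U < V < W. Listing each simplex with vertices in this order, K has dimension 2 with simplices:

  0-simplices (8): P, Q, R, S, T, U, V, W
  1-simplices (24): PQ, PR, PT, PU, PV, PW, QS, QT, QU, QV, QW, RS, RT, RU, RV, RW, ST, SU, TU, TV, TW, UV, UW, VW
  2-simplices (16): PQT, PQV, PRU, PRW, PTW, PUV, QST, QSU, QUW, QVW, RST, RSU, RTV, RVW, TUV, TUW

so the chain groups are C_0 ≅ Z^8, C_1 ≅ Z^24, C_2 ≅ Z^16.

∂_1: C_1 → C_0 sends each edge [p,q] (with p < q) to q − p. For instance
  ∂ST = T − S.
The 8×24 boundary matrix has rank 7 and Smith normal form diag(1,1,1,1,1,1,1).

∂_2: C_2 → C_1 acts by ∂[p,q,r] = [q,r] − [p,r] + [p,q]. For instance
  ∂PTW = TW − PW + PT,
  ∂RTV = TV − RV + RT.
The 24×16 boundary matrix has rank 15 and Smith normal form diag(1,1,1,1,1,1,1,1,1,1,1,1,1,1,1).

Reading off H_k = ker ∂_k / im ∂_{k+1}:

  H_2: rank ker ∂_2 − rank ∂_3 = (16 − 15) − 0 = 1, and there is no ∂_3, so H_2 ≅ Z.

H_2 ≅ Z.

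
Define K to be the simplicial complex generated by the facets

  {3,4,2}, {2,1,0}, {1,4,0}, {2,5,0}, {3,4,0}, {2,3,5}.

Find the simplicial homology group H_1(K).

H_1 ≅ Z.

We work with the vertex ordering 0 < 1 < 2 < 3 < 4 < 5. The simplices of K, each written with vertices in increasing order, are:

  0-simplices (6): [0], [1], [2], [3], [4], [5]
  1-simplices (12): [0,1], [0,2], [0,3], [0,4], [0,5], [1,2], [1,4], [2,3], [2,4], [2,5], [3,4], [3,5]
  2-simplices (6): [0,1,2], [0,1,4], [0,2,5], [0,3,4], [2,3,4], [2,3,5]

giving chain groups C_0 ≅ Z^6, C_1 ≅ Z^12, C_2 ≅ Z^6.

Boundary ∂_1: C_1 → C_0 sends each edge [p,q] (with p < q) to q − p.
This gives a 6×12 integer matrix of rank 5; reducing to Smith normal form yields diagonal entries (1,1,1,1,1).

The boundary map ∂_2: C_2 → C_1 sends each 2-simplex [p,q,r] to [q,r] − [p,r] + [p,q]. For instance
  ∂[2,3,5] = [3,5] − [2,5] + [2,3],
  ∂[0,2,5] = [2,5] − [0,5] + [0,2].
The 12×6 boundary matrix has rank 6 and Smith normal form diag(1,1,1,1,1,1).

From H_k ≅ ker(∂_k) / im(∂_{k+1}) we obtain:

  H_1: rank ker ∂_1 − rank ∂_2 = (12 − 5) − 6 = 1, and the invariant factors of ∂_2 are all 1, so H_1 = Z.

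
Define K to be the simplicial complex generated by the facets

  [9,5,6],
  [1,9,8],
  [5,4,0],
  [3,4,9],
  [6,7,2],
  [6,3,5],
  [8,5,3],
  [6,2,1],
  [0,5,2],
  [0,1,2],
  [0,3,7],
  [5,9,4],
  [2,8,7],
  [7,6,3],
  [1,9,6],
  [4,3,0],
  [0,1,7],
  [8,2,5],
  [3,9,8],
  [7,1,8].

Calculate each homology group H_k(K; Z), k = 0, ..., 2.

H_0 ≅ Z,  H_1 ≅ Z ⊕ Z/2Z,  H_2 = 0.

Take the total order 0 < 1 < 2 < 3 < 4 < 5 < 6 < 7 < 8 < 9 on the vertex set. Then K (dimension 2) consists of the simplices:

  0-simplices (10): [0], [1], [2], [3], [4], [5], [6], [7], [8], [9]
  1-simplices (30): (30 of them)
  2-simplices (20): (20 of them)

Hence C_0 ≅ Z^10, C_1 ≅ Z^30, C_2 ≅ Z^20.

The boundary map ∂_1: C_1 → C_0 maps an edge to its endpoints' difference, ∂[p,q] = q − p. For instance
  ∂[0,3] = [3] − [0].
This gives a 10×30 integer matrix of rank 9; reducing to Smith normal form yields diagonal entries (1,1,1,1,1,1,1,1,1).

∂_2: C_2 → C_1 sends each 2-simplex [p,q,r] to [q,r] − [p,r] + [p,q]. For instance
  ∂[0,2,5] = [2,5] − [0,5] + [0,2],
  ∂[1,7,8] = [7,8] − [1,8] + [1,7].
The 30×20 boundary matrix has rank 20 and Smith normal form diag(1,1,1,1,1,1,1,1,1,1,1,1,1,1,1,1,1,1,1,2).

Computing H_k = (kernel of ∂_k) / (image of ∂_{k+1}):

  H_0: rank C_0 − rank ∂_1 = 10 − 9 = 1, and the invariant factors of ∂_1 are all 1, so H_0 ≅ Z.
  H_1: rank ker ∂_1 − rank ∂_2 = (30 − 9) − 20 = 1, and ∂_2 has invariant factor 2 > 1, so H_1 ≅ Z ⊕ Z/2Z.
  H_2: rank ker ∂_2 − rank ∂_3 = (20 − 20) − 0 = 0, and there is no ∂_3, so H_2 ≅ 0.

As a check, the Euler characteristic is 10 − 30 + 20 = 0, which agrees with 1 − 1 + 0 = 0.
(K is a triangulation of the Klein bottle.)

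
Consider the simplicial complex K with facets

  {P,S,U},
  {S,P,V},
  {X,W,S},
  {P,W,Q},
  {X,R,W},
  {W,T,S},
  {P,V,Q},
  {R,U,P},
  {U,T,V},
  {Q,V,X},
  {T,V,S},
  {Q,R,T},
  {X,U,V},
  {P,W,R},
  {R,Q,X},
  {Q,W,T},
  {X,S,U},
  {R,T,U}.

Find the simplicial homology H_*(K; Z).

Fix the vertex order P < Q < R < S < T < U < V < W < X and write every simplex with vertices in increasing order. Then dim K = 2 and the simplices of K are:

  0-simplices (9): P, Q, R, S, T, U, V, W, X
  1-simplices (27): PQ, PR, PS, PU, PV, PW, QR, QT, QV, QW, QX, RT, RU, RW, RX, ST, SU, SV, SW, SX, TU, TV, TW, UV, UX, VX, WX
  2-simplices (18): PQV, PQW, PRU, PRW, PSU, PSV, QRT, QRX, QTW, QVX, RTU, RWX, STV, STW, SUX, SWX, TUV, UVX

so the chain groups are C_0 ≅ Z^9, C_1 ≅ Z^27, C_2 ≅ Z^18.

∂_1: C_1 → C_0 is given by ∂[p,q] = [q] − [p]. For instance
  ∂TV = V − T.
This gives a 9×27 integer matrix of rank 8; reducing to Smith normal form yields diagonal entries (1,1,1,1,1,1,1,1).

∂_2: C_2 → C_1 maps a triangle to the signed sum of its edges. For instance
  ∂QRT = RT − QT + QR,
  ∂SUX = UX − SX + SU.
As a 27×18 matrix over Z this has rank 18, with invariant factors (1,1,1,1,1,1,1,1,1,1,1,1,1,1,1,1,1,2).

Reading off H_k = ker ∂_k / im ∂_{k+1}:

  H_0: rank C_0 − rank ∂_1 = 9 − 8 = 1, and the invariant factors of ∂_1 are all 1, so H_0 ≅ Z.
  H_1: rank ker ∂_1 − rank ∂_2 = (27 − 8) − 18 = 1, and ∂_2 has invariant factor 2 > 1, so H_1 ≅ Z ⊕ Z/2.
  H_2: rank ker ∂_2 − rank ∂_3 = (18 − 18) − 0 = 0, and there is no ∂_3, so H_2 ≅ 0.

As a check, the Euler characteristic is 9 − 27 + 18 = 0, which agrees with 1 − 1 + 0 = 0.

H_0 = Z,  H_1 = Z ⊕ Z/2,  H_2 = 0.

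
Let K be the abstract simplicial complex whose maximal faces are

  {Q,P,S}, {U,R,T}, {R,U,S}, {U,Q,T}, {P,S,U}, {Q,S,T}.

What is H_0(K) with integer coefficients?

H_0 = Z.

We work with the vertex ordering P < Q < R < S < T < U. The simplices of K, each written with vertices in increasing order, are:

  0-simplices (6): P, Q, R, S, T, U
  1-simplices (12): PQ, PS, PU, QS, QT, QU, RS, RT, RU, ST, SU, TU
  2-simplices (6): PQS, PSU, QST, QTU, RSU, RTU

so the chain groups are C_0 ≅ Z^6, C_1 ≅ Z^12, C_2 ≅ Z^6.

The boundary map ∂_1: C_1 → C_0 sends each edge [p,q] (with p < q) to q − p. For instance
  ∂QT = T − Q.
The resulting 6×12 matrix has rank 5, and its Smith normal form has invariant factors (1,1,1,1,1).

∂_2: C_2 → C_1 maps a triangle to the signed sum of its edges. For instance
  ∂RTU = TU − RU + RT,
  ∂RSU = SU − RU + RS.
The 12×6 boundary matrix has rank 6 and Smith normal form diag(1,1,1,1,1,1).

Reading off H_k = ker ∂_k / im ∂_{k+1}:

  H_0: rank C_0 − rank ∂_1 = 6 − 5 = 1, and the invariant factors of ∂_1 are all 1, so H_0 = Z.

(K is a triangulation of the cylinder S^1 x I.)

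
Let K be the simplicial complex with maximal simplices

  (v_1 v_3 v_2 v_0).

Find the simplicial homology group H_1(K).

H_1 ≅ 0.

Take the total order v_0 < v_1 < v_2 < v_3 on the vertex set. Then K (dimension 3) consists of the simplices:

  0-simplices (4): [v_0], [v_1], [v_2], [v_3]
  1-simplices (6): [v_0,v_1], [v_0,v_2], [v_0,v_3], [v_1,v_2], [v_1,v_3], [v_2,v_3]
  2-simplices (4): [v_0,v_1,v_2], [v_0,v_1,v_3], [v_0,v_2,v_3], [v_1,v_2,v_3]
  3-simplices (1): [v_0,v_1,v_2,v_3]

so the chain groups are C_0 ≅ Z^4, C_1 ≅ Z^6, C_2 ≅ Z^4, C_3 ≅ Z^1.

The boundary map ∂_1: C_1 → C_0 maps an edge to its endpoints' difference, ∂[p,q] = q − p.
This gives a 4×6 integer matrix of rank 3; reducing to Smith normal form yields diagonal entries (1,1,1).

Boundary ∂_2: C_2 → C_1 acts by ∂[p,q,r] = [q,r] − [p,r] + [p,q]. For instance
  ∂[v_0,v_2,v_3] = [v_2,v_3] − [v_0,v_3] + [v_0,v_2],
  ∂[v_0,v_1,v_3] = [v_1,v_3] − [v_0,v_3] + [v_0,v_1].
This gives a 6×4 integer matrix of rank 3; reducing to Smith normal form yields diagonal entries (1,1,1).

Boundary ∂_3: C_3 → C_2 sends each 3-simplex σ to the alternating sum Σ_i (−1)^i (σ with its i-th vertex removed). For instance
  ∂[v_0,v_1,v_2,v_3] = [v_1,v_2,v_3] − [v_0,v_2,v_3] + [v_0,v_1,v_3] − [v_0,v_1,v_2].
This gives a 4×1 integer matrix of rank 1; reducing to Smith normal form yields diagonal entries (1).

From H_k ≅ ker(∂_k) / im(∂_{k+1}) we obtain:

  H_1: rank ker ∂_1 − rank ∂_2 = (6 − 3) − 3 = 0, and the invariant factors of ∂_2 are all 1, so H_1 = 0.

(K is a triangulation of the 3-simplex.)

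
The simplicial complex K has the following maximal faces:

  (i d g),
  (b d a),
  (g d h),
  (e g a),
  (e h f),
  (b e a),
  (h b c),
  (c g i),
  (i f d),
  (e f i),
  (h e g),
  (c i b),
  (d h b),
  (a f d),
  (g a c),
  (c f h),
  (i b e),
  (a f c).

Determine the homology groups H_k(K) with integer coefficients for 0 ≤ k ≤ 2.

H_0 = Z,  H_1 = Z^2,  H_2 = Z.

Take the total order a < b < c < d < e < f < g < h < i on the vertex set. Then K (dimension 2) consists of the simplices:

  0-simplices (9): a, b, c, d, e, f, g, h, i
  1-simplices (27): ab, ac, ad, ae, af, ag, bc, bd, be, bh, bi, cf, cg, ch, ci, df, dg, dh, di, ef, eg, eh, ei, fh, fi, gh, gi
  2-simplices (18): abd, abe, acf, acg, adf, aeg, bch, bci, bdh, bei, cfh, cgi, dfi, dgh, dgi, efh, efi, egh

so the chain groups are C_0 ≅ Z^9, C_1 ≅ Z^27, C_2 ≅ Z^18.

The boundary map ∂_1: C_1 → C_0 sends each edge [p,q] (with p < q) to q − p. For instance
  ∂af = f − a.
This gives a 9×27 integer matrix of rank 8; reducing to Smith normal form yields diagonal entries (1,1,1,1,1,1,1,1).

The boundary map ∂_2: C_2 → C_1 sends each 2-simplex [p,q,r] to [q,r] − [p,r] + [p,q]. For instance
  ∂bei = ei − bi + be,
  ∂dgh = gh − dh + dg.
This gives a 27×18 integer matrix of rank 17; reducing to Smith normal form yields diagonal entries (1,1,1,1,1,1,1,1,1,1,1,1,1,1,1,1,1).

From H_k ≅ ker(∂_k) / im(∂_{k+1}) we obtain:

  H_0: rank C_0 − rank ∂_1 = 9 − 8 = 1, and the invariant factors of ∂_1 are all 1, so H_0 ≅ Z.
  H_1: rank ker ∂_1 − rank ∂_2 = (27 − 8) − 17 = 2, and the invariant factors of ∂_2 are all 1, so H_1 ≅ Z^2.
  H_2: rank ker ∂_2 − rank ∂_3 = (18 − 17) − 0 = 1, and there is no ∂_3, so H_2 ≅ Z.

(K is a triangulation of the torus T^2.)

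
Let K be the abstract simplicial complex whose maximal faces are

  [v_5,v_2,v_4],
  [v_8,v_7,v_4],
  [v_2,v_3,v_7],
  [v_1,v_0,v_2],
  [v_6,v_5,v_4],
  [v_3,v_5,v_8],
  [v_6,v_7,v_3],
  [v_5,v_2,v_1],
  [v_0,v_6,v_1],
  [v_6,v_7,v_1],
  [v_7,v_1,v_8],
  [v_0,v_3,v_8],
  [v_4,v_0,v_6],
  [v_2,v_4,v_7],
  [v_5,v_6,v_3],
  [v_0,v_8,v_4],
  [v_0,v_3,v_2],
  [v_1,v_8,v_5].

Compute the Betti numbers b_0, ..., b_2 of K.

Take the total order v_0 < v_1 < v_2 < v_3 < v_4 < v_5 < v_6 < v_7 < v_8 on the vertex set. Then K (dimension 2) consists of the simplices:

  0-simplices (9): [v_0], [v_1], [v_2], [v_3], [v_4], [v_5], [v_6], [v_7], [v_8]
  1-simplices (27): (27 of them)
  2-simplices (18): (18 of them)

giving chain groups C_0 ≅ Z^9, C_1 ≅ Z^27, C_2 ≅ Z^18.

∂_1: C_1 → C_0 sends each edge [p,q] (with p < q) to q − p.
This gives a 9×27 integer matrix of rank 8; reducing to Smith normal form yields diagonal entries (1,1,1,1,1,1,1,1).

∂_2: C_2 → C_1 sends each 2-simplex [p,q,r] to [q,r] − [p,r] + [p,q]. For instance
  ∂[v_2,v_4,v_7] = [v_4,v_7] − [v_2,v_7] + [v_2,v_4],
  ∂[v_3,v_5,v_6] = [v_5,v_6] − [v_3,v_6] + [v_3,v_5].
As a 27×18 matrix over Z this has rank 17, with invariant factors (1,1,1,1,1,1,1,1,1,1,1,1,1,1,1,1,1).

From H_k ≅ ker(∂_k) / im(∂_{k+1}) we obtain:

  H_0: rank C_0 − rank ∂_1 = 9 − 8 = 1, and the invariant factors of ∂_1 are all 1, so H_0 = Z.
  H_1: rank ker ∂_1 − rank ∂_2 = (27 − 8) − 17 = 2, and the invariant factors of ∂_2 are all 1, so H_1 = Z^2.
  H_2: rank ker ∂_2 − rank ∂_3 = (18 − 17) − 0 = 1, and there is no ∂_3, so H_2 = Z.

(K is a triangulation of the torus T^2.)

Hence the Betti numbers are b_0 = 1, b_1 = 2, b_2 = 1.

b_0 = 1, b_1 = 2, b_2 = 1.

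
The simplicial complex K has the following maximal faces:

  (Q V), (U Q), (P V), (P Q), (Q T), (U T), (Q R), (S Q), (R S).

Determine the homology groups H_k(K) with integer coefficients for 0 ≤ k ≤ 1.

Take the total order P < Q < R < S < T < U < V on the vertex set. Then K (dimension 1) consists of the simplices:

  0-simplices (7): P, Q, R, S, T, U, V
  1-simplices (9): PQ, PV, QR, QS, QT, QU, QV, RS, TU

Hence C_0 ≅ Z^7, C_1 ≅ Z^9.

Boundary ∂_1: C_1 → C_0 maps an edge to its endpoints' difference, ∂[p,q] = q − p.
The resulting 7×9 matrix has rank 6, and its Smith normal form has invariant factors (1,1,1,1,1,1).

Now H_k = ker ∂_k / im ∂_{k+1}, so:

  H_0: rank C_0 − rank ∂_1 = 7 − 6 = 1, and the invariant factors of ∂_1 are all 1, so H_0 ≅ Z.
  H_1: rank ker ∂_1 − rank ∂_2 = (9 − 6) − 0 = 3, and there is no ∂_2, so H_1 ≅ Z^3.

H_0 = Z,  H_1 = Z^3.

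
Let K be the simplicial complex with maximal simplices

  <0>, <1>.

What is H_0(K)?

We work with the vertex ordering 0 < 1. The simplices of K, each written with vertices in increasing order, are:

  0-simplices (2): [0], [1]

so the chain groups are C_0 ≅ Z^2.

Reading off H_k = ker ∂_k / im ∂_{k+1}:

  H_0: rank C_0 − rank ∂_1 = 2 − 0 = 2, and there is no ∂_1, so H_0 = Z^2.

H_0 = Z^2.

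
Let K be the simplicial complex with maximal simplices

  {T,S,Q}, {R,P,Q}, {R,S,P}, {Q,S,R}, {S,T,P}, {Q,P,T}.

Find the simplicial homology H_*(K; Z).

H_0 ≅ Z,  H_1 = 0,  H_2 ≅ Z.

Order the vertices as P < Q < R < S < T. Listing each simplex with vertices in this order, K has dimension 2 with simplices:

  0-simplices (5): P, Q, R, S, T
  1-simplices (9): PQ, PR, PS, PT, QR, QS, QT, RS, ST
  2-simplices (6): PQR, PQT, PRS, PST, QRS, QST

giving chain groups C_0 ≅ Z^5, C_1 ≅ Z^9, C_2 ≅ Z^6.

Boundary ∂_1: C_1 → C_0 sends each edge [p,q] (with p < q) to q − p.
The 5×9 boundary matrix has rank 4 and Smith normal form diag(1,1,1,1).

∂_2: C_2 → C_1 maps a triangle to the signed sum of its edges. For instance
  ∂QRS = RS − QS + QR,
  ∂PRS = RS − PS + PR.
As a 9×6 matrix over Z this has rank 5, with invariant factors (1,1,1,1,1).

Now H_k = ker ∂_k / im ∂_{k+1}, so:

  H_0: rank C_0 − rank ∂_1 = 5 − 4 = 1, and the invariant factors of ∂_1 are all 1, so H_0 ≅ Z.
  H_1: rank ker ∂_1 − rank ∂_2 = (9 − 4) − 5 = 0, and the invariant factors of ∂_2 are all 1, so H_1 ≅ 0.
  H_2: rank ker ∂_2 − rank ∂_3 = (6 − 5) − 0 = 1, and there is no ∂_3, so H_2 ≅ Z.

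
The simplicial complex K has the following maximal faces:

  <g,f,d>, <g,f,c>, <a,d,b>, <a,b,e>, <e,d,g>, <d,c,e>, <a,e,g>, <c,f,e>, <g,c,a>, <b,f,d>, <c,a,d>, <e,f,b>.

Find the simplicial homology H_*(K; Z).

H_0 ≅ Z,  H_1 ≅ Z/2,  H_2 = 0.

Take the total order a < b < c < d < e < f < g on the vertex set. Then K (dimension 2) consists of the simplices:

  0-simplices (7): a, b, c, d, e, f, g
  1-simplices (18): ab, ac, ad, ae, ag, bd, be, bf, cd, ce, cf, cg, de, df, dg, ef, eg, fg
  2-simplices (12): abd, abe, acd, acg, aeg, bdf, bef, cde, cef, cfg, deg, dfg

Hence C_0 ≅ Z^7, C_1 ≅ Z^18, C_2 ≅ Z^12.

The boundary map ∂_1: C_1 → C_0 sends each edge [p,q] (with p < q) to q − p. For instance
  ∂cf = f − c.
As a 7×18 matrix over Z this has rank 6, with invariant factors (1,1,1,1,1,1).

The boundary map ∂_2: C_2 → C_1 acts by ∂[p,q,r] = [q,r] − [p,r] + [p,q]. For instance
  ∂cde = de − ce + cd,
  ∂cef = ef − cf + ce.
The 18×12 boundary matrix has rank 12 and Smith normal form diag(1,1,1,1,1,1,1,1,1,1,1,2).

Now H_k = ker ∂_k / im ∂_{k+1}, so:

  H_0: rank C_0 − rank ∂_1 = 7 − 6 = 1, and the invariant factors of ∂_1 are all 1, so H_0 ≅ Z.
  H_1: rank ker ∂_1 − rank ∂_2 = (18 − 6) − 12 = 0, and ∂_2 has invariant factor 2 > 1, so H_1 ≅ Z/2.
  H_2: rank ker ∂_2 − rank ∂_3 = (12 − 12) − 0 = 0, and there is no ∂_3, so H_2 ≅ 0.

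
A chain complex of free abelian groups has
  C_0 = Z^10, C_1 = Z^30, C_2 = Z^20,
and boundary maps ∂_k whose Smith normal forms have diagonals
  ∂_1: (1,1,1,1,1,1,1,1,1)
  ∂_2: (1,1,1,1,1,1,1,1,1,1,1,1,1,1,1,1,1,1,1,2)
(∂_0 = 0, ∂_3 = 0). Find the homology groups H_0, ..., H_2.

H_0 ≅ Z,  H_1 ≅ Z × Z/2,  H_2 = 0.

H_0: b_0 = 10 − 0 − 9 = 1; torsion from ∂_1 factors > 1: none. So H_0 ≅ Z.
H_1: b_1 = 30 − 9 − 20 = 1; torsion from ∂_2 factors > 1: [2]. So H_1 ≅ Z × Z/2.
H_2: b_2 = 20 − 20 − 0 = 0; torsion from ∂_3 factors > 1: none. So H_2 ≅ 0.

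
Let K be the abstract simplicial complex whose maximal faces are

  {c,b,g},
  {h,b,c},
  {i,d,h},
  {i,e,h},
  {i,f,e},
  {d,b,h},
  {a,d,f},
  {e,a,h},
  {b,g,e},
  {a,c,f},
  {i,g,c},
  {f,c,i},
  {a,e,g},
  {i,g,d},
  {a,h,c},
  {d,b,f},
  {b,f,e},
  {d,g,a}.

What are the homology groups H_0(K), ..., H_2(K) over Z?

Order the vertices as a < b < c < d < e < f < g < h < i. Listing each simplex with vertices in this order, K has dimension 2 with simplices:

  0-simplices (9): a, b, c, d, e, f, g, h, i
  1-simplices (27): ac, ad, ae, af, ag, ah, bc, bd, be, bf, bg, bh, cf, cg, ch, ci, df, dg, dh, di, ef, eg, eh, ei, fi, gi, hi
  2-simplices (18): acf, ach, adf, adg, aeg, aeh, bcg, bch, bdf, bdh, bef, beg, cfi, cgi, dgi, dhi, efi, ehi

giving chain groups C_0 ≅ Z^9, C_1 ≅ Z^27, C_2 ≅ Z^18.

Boundary ∂_1: C_1 → C_0 maps an edge to its endpoints' difference, ∂[p,q] = q − p.
The resulting 9×27 matrix has rank 8, and its Smith normal form has invariant factors (1,1,1,1,1,1,1,1).

Boundary ∂_2: C_2 → C_1 sends each 2-simplex [p,q,r] to [q,r] − [p,r] + [p,q]. For instance
  ∂ehi = hi − ei + eh,
  ∂bdf = df − bf + bd.
The 27×18 boundary matrix has rank 17 and Smith normal form diag(1,1,1,1,1,1,1,1,1,1,1,1,1,1,1,1,1).

From H_k ≅ ker(∂_k) / im(∂_{k+1}) we obtain:

  H_0: rank C_0 − rank ∂_1 = 9 − 8 = 1, and the invariant factors of ∂_1 are all 1, so H_0 = Z.
  H_1: rank ker ∂_1 − rank ∂_2 = (27 − 8) − 17 = 2, and the invariant factors of ∂_2 are all 1, so H_1 = Z^2.
  H_2: rank ker ∂_2 − rank ∂_3 = (18 − 17) − 0 = 1, and there is no ∂_3, so H_2 = Z.

As a check, the Euler characteristic is 9 − 27 + 18 = 0, which agrees with 1 − 2 + 1 = 0.

H_0 ≅ Z,  H_1 ≅ Z^2,  H_2 ≅ Z.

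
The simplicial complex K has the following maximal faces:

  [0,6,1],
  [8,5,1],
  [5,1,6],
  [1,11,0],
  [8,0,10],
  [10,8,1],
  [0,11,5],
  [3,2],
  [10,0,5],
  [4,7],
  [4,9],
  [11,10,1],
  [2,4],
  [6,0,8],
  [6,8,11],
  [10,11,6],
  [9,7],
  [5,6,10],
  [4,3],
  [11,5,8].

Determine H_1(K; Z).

H_1 ≅ Z^4.

We work with the vertex ordering 0 < 1 < 2 < 3 < 4 < 5 < 6 < 7 < 8 < 9 < 10 < 11. The simplices of K, each written with vertices in increasing order, are:

  0-simplices (12): [0], [1], [2], [3], [4], [5], [6], [7], [8], [9], [10], [11]
  1-simplices (27): (27 of them)
  2-simplices (14): [0,1,6], [0,1,11], [0,5,10], [0,5,11], [0,6,8], [0,8,10], [1,5,6], [1,5,8], [1,8,10], [1,10,11], [5,6,10], [5,8,11], [6,8,11], [6,10,11]

so the chain groups are C_0 ≅ Z^12, C_1 ≅ Z^27, C_2 ≅ Z^14.

Boundary ∂_1: C_1 → C_0 sends each edge [p,q] (with p < q) to q − p. For instance
  ∂[10,11] = [11] − [10].
This gives a 12×27 integer matrix of rank 10; reducing to Smith normal form yields diagonal entries (1,1,1,1,1,1,1,1,1,1).

The boundary map ∂_2: C_2 → C_1 maps a triangle to the signed sum of its edges. For instance
  ∂[5,6,10] = [6,10] − [5,10] + [5,6],
  ∂[6,8,11] = [8,11] − [6,11] + [6,8].
This gives a 27×14 integer matrix of rank 13; reducing to Smith normal form yields diagonal entries (1,1,1,1,1,1,1,1,1,1,1,1,1).

Computing H_k = (kernel of ∂_k) / (image of ∂_{k+1}):

  H_1: rank ker ∂_1 − rank ∂_2 = (27 − 10) − 13 = 4, and the invariant factors of ∂_2 are all 1, so H_1 = Z^4.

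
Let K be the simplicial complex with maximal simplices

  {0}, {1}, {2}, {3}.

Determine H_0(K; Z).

Order the vertices as 0 < 1 < 2 < 3. Listing each simplex with vertices in this order, K has dimension 0 with simplices:

  0-simplices (4): [0], [1], [2], [3]

Hence C_0 ≅ Z^4.

Now H_k = ker ∂_k / im ∂_{k+1}, so:

  H_0: rank C_0 − rank ∂_1 = 4 − 0 = 4, and there is no ∂_1, so H_0 = Z^4.

(K is a triangulation of a set of 4 points.)

H_0 = Z^4.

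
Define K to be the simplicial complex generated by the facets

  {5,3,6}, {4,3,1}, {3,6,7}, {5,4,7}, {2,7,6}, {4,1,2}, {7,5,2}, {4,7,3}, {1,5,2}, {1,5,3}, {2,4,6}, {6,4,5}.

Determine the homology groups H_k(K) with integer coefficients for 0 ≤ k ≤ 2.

K has 7 vertices, 18 edges, 12 triangles.
rank ∂_0 = 0, rank ∂_1 = 6 ⇒ b_0 = 7 − 0 − 6 = 1; all invariant factors of ∂_1 are 1 so no torsion. So H_0 = Z.
rank ∂_1 = 6, rank ∂_2 = 12 ⇒ b_1 = 18 − 6 − 12 = 0; ∂_2 has invariant factor(s) [2] giving torsion. So H_1 = Z_2.
rank ∂_2 = 12, rank ∂_3 = 0 ⇒ b_2 = 12 − 12 − 0 = 0. So H_2 = 0.

H_0 ≅ Z,  H_1 ≅ Z_2,  H_2 = 0.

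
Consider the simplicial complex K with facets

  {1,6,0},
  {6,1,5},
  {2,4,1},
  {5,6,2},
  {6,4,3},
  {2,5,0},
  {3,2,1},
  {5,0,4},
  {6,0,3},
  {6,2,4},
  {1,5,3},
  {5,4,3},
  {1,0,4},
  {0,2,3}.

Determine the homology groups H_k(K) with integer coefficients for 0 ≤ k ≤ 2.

Order the vertices as 0 < 1 < 2 < 3 < 4 < 5 < 6. Listing each simplex with vertices in this order, K has dimension 2 with simplices:

  0-simplices (7): [0], [1], [2], [3], [4], [5], [6]
  1-simplices (21): [0,1], [0,2], [0,3], [0,4], [0,5], [0,6], [1,2], [1,3], [1,4], [1,5], [1,6], [2,3], [2,4], [2,5], [2,6], [3,4], [3,5], [3,6], [4,5], [4,6], [5,6]
  2-simplices (14): [0,1,4], [0,1,6], [0,2,3], [0,2,5], [0,3,6], [0,4,5], [1,2,3], [1,2,4], [1,3,5], [1,5,6], [2,4,6], [2,5,6], [3,4,5], [3,4,6]

giving chain groups C_0 ≅ Z^7, C_1 ≅ Z^21, C_2 ≅ Z^14.

∂_1: C_1 → C_0 maps an edge to its endpoints' difference, ∂[p,q] = q − p. For instance
  ∂[5,6] = [6] − [5].
The resulting 7×21 matrix has rank 6, and its Smith normal form has invariant factors (1,1,1,1,1,1).

The boundary map ∂_2: C_2 → C_1 maps a triangle to the signed sum of its edges. For instance
  ∂[3,4,5] = [4,5] − [3,5] + [3,4],
  ∂[0,1,4] = [1,4] − [0,4] + [0,1].
As a 21×14 matrix over Z this has rank 13, with invariant factors (1,1,1,1,1,1,1,1,1,1,1,1,1).

From H_k ≅ ker(∂_k) / im(∂_{k+1}) we obtain:

  H_0: rank C_0 − rank ∂_1 = 7 − 6 = 1, and the invariant factors of ∂_1 are all 1, so H_0 ≅ Z.
  H_1: rank ker ∂_1 − rank ∂_2 = (21 − 6) − 13 = 2, and the invariant factors of ∂_2 are all 1, so H_1 ≅ Z^2.
  H_2: rank ker ∂_2 − rank ∂_3 = (14 − 13) − 0 = 1, and there is no ∂_3, so H_2 ≅ Z.

H_0 ≅ Z,  H_1 ≅ Z^2,  H_2 ≅ Z.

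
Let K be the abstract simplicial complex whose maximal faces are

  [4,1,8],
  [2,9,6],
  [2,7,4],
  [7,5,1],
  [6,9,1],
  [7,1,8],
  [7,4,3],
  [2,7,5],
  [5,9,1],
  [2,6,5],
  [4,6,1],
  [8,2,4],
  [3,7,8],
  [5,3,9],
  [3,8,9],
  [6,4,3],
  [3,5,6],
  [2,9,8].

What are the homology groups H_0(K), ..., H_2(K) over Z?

We work with the vertex ordering 1 < 2 < 3 < 4 < 5 < 6 < 7 < 8 < 9. The simplices of K, each written with vertices in increasing order, are:

  0-simplices (9): [1], [2], [3], [4], [5], [6], [7], [8], [9]
  1-simplices (27): (27 of them)
  2-simplices (18): [1,4,6], [1,4,8], [1,5,7], [1,5,9], [1,6,9], [1,7,8], [2,4,7], [2,4,8], [2,5,6], [2,5,7], [2,6,9], [2,8,9], [3,4,6], [3,4,7], [3,5,6], [3,5,9], [3,7,8], [3,8,9]

giving chain groups C_0 ≅ Z^9, C_1 ≅ Z^27, C_2 ≅ Z^18.

The boundary map ∂_1: C_1 → C_0 sends each edge [p,q] (with p < q) to q − p. For instance
  ∂[2,8] = [8] − [2].
This gives a 9×27 integer matrix of rank 8; reducing to Smith normal form yields diagonal entries (1,1,1,1,1,1,1,1).

The boundary map ∂_2: C_2 → C_1 sends each 2-simplex [p,q,r] to [q,r] − [p,r] + [p,q]. For instance
  ∂[2,5,6] = [5,6] − [2,6] + [2,5],
  ∂[1,7,8] = [7,8] − [1,8] + [1,7].
This gives a 27×18 integer matrix of rank 18; reducing to Smith normal form yields diagonal entries (1,1,1,1,1,1,1,1,1,1,1,1,1,1,1,1,1,2).

From H_k ≅ ker(∂_k) / im(∂_{k+1}) we obtain:

  H_0: rank C_0 − rank ∂_1 = 9 − 8 = 1, and the invariant factors of ∂_1 are all 1, so H_0 = Z.
  H_1: rank ker ∂_1 − rank ∂_2 = (27 − 8) − 18 = 1, and ∂_2 has invariant factor 2 > 1, so H_1 = Z ⊕ Z/2.
  H_2: rank ker ∂_2 − rank ∂_3 = (18 − 18) − 0 = 0, and there is no ∂_3, so H_2 = 0.

(K is a triangulation of the Klein bottle.)

H_0 = Z,  H_1 = Z ⊕ Z/2,  H_2 = 0.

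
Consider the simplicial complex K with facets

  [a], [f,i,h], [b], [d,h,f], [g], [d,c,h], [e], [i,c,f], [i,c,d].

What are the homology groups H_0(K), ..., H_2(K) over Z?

Take the total order a < b < c < d < e < f < g < h < i on the vertex set. Then K (dimension 2) consists of the simplices:

  0-simplices (9): a, b, c, d, e, f, g, h, i
  1-simplices (10): cd, cf, ch, ci, df, dh, di, fh, fi, hi
  2-simplices (5): cdh, cdi, cfi, dfh, fhi

giving chain groups C_0 ≅ Z^9, C_1 ≅ Z^10, C_2 ≅ Z^5.

The boundary map ∂_1: C_1 → C_0 maps an edge to its endpoints' difference, ∂[p,q] = q − p. For instance
  ∂df = f − d.
The resulting 9×10 matrix has rank 4, and its Smith normal form has invariant factors (1,1,1,1).

The boundary map ∂_2: C_2 → C_1 maps a triangle to the signed sum of its edges. For instance
  ∂fhi = hi − fi + fh,
  ∂cdi = di − ci + cd.
The resulting 10×5 matrix has rank 5, and its Smith normal form has invariant factors (1,1,1,1,1).

Computing H_k = (kernel of ∂_k) / (image of ∂_{k+1}):

  H_0: rank C_0 − rank ∂_1 = 9 − 4 = 5, and the invariant factors of ∂_1 are all 1, so H_0 = Z^5.
  H_1: rank ker ∂_1 − rank ∂_2 = (10 − 4) − 5 = 1, and the invariant factors of ∂_2 are all 1, so H_1 = Z.
  H_2: rank ker ∂_2 − rank ∂_3 = (5 − 5) − 0 = 0, and there is no ∂_3, so H_2 = 0.

As a check, the Euler characteristic is 9 − 10 + 5 = 4, which agrees with 5 − 1 + 0 = 4.
(K is a triangulation of the disjoint union of the Möbius band and a set of 4 points.)

H_0 = Z^5,  H_1 = Z,  H_2 = 0.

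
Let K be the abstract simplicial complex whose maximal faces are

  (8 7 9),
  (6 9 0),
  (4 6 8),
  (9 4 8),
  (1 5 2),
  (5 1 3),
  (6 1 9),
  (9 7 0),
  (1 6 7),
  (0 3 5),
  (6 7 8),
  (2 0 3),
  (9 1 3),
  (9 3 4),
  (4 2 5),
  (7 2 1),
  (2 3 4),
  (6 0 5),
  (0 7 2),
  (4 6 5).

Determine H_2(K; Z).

Fix the vertex order 0 < 1 < 2 < 3 < 4 < 5 < 6 < 7 < 8 < 9 and write every simplex with vertices in increasing order. Then dim K = 2 and the simplices of K are:

  0-simplices (10): [0], [1], [2], [3], [4], [5], [6], [7], [8], [9]
  1-simplices (30): (30 of them)
  2-simplices (20): (20 of them)

giving chain groups C_0 ≅ Z^10, C_1 ≅ Z^30, C_2 ≅ Z^20.

∂_1: C_1 → C_0 is given by ∂[p,q] = [q] − [p]. For instance
  ∂[1,7] = [7] − [1].
The resulting 10×30 matrix has rank 9, and its Smith normal form has invariant factors (1,1,1,1,1,1,1,1,1).

The boundary map ∂_2: C_2 → C_1 sends each 2-simplex [p,q,r] to [q,r] − [p,r] + [p,q]. For instance
  ∂[0,2,3] = [2,3] − [0,3] + [0,2],
  ∂[0,3,5] = [3,5] − [0,5] + [0,3].
The resulting 30×20 matrix has rank 20, and its Smith normal form has invariant factors (1,1,1,1,1,1,1,1,1,1,1,1,1,1,1,1,1,1,1,2).

Now H_k = ker ∂_k / im ∂_{k+1}, so:

  H_2: rank ker ∂_2 − rank ∂_3 = (20 − 20) − 0 = 0, and there is no ∂_3, so H_2 = 0.

H_2 = 0.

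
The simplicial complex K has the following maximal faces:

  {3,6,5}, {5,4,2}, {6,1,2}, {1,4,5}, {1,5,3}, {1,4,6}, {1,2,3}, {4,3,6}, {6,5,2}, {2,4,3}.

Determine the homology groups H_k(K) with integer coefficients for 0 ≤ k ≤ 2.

Fix the vertex order 1 < 2 < 3 < 4 < 5 < 6 and write every simplex with vertices in increasing order. Then dim K = 2 and the simplices of K are:

  0-simplices (6): [1], [2], [3], [4], [5], [6]
  1-simplices (15): [1,2], [1,3], [1,4], [1,5], [1,6], [2,3], [2,4], [2,5], [2,6], [3,4], [3,5], [3,6], [4,5], [4,6], [5,6]
  2-simplices (10): [1,2,3], [1,2,6], [1,3,5], [1,4,5], [1,4,6], [2,3,4], [2,4,5], [2,5,6], [3,4,6], [3,5,6]

giving chain groups C_0 ≅ Z^6, C_1 ≅ Z^15, C_2 ≅ Z^10.

∂_1: C_1 → C_0 is given by ∂[p,q] = [q] − [p]. For instance
  ∂[1,5] = [5] − [1].
As a 6×15 matrix over Z this has rank 5, with invariant factors (1,1,1,1,1).

∂_2: C_2 → C_1 maps a triangle to the signed sum of its edges. For instance
  ∂[1,4,5] = [4,5] − [1,5] + [1,4],
  ∂[3,4,6] = [4,6] − [3,6] + [3,4].
The resulting 15×10 matrix has rank 10, and its Smith normal form has invariant factors (1,1,1,1,1,1,1,1,1,2).

Now H_k = ker ∂_k / im ∂_{k+1}, so:

  H_0: rank C_0 − rank ∂_1 = 6 − 5 = 1, and the invariant factors of ∂_1 are all 1, so H_0 ≅ Z.
  H_1: rank ker ∂_1 − rank ∂_2 = (15 − 5) − 10 = 0, and ∂_2 has invariant factor 2 > 1, so H_1 ≅ Z/2.
  H_2: rank ker ∂_2 − rank ∂_3 = (10 − 10) − 0 = 0, and there is no ∂_3, so H_2 ≅ 0.

(K is a triangulation of the real projective plane RP^2.)

H_0 = Z,  H_1 = Z/2,  H_2 = 0.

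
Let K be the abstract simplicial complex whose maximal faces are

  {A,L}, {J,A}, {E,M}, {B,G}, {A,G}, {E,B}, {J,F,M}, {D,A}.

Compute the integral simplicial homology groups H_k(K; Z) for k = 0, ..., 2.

We work with the vertex ordering A < B < D < E < F < G < J < L < M. The simplices of K, each written with vertices in increasing order, are:

  0-simplices (9): A, B, D, E, F, G, J, L, M
  1-simplices (10): AD, AG, AJ, AL, BE, BG, EM, FJ, FM, JM
  2-simplices (1): FJM

giving chain groups C_0 ≅ Z^9, C_1 ≅ Z^10, C_2 ≅ Z^1.

∂_1: C_1 → C_0 sends each edge [p,q] (with p < q) to q − p.
The 9×10 boundary matrix has rank 8 and Smith normal form diag(1,1,1,1,1,1,1,1).

The boundary map ∂_2: C_2 → C_1 acts by ∂[p,q,r] = [q,r] − [p,r] + [p,q]. For instance
  ∂FJM = JM − FM + FJ.
The resulting 10×1 matrix has rank 1, and its Smith normal form has invariant factors (1).

Computing H_k = (kernel of ∂_k) / (image of ∂_{k+1}):

  H_0: rank C_0 − rank ∂_1 = 9 − 8 = 1, and the invariant factors of ∂_1 are all 1, so H_0 = Z.
  H_1: rank ker ∂_1 − rank ∂_2 = (10 − 8) − 1 = 1, and the invariant factors of ∂_2 are all 1, so H_1 = Z.
  H_2: rank ker ∂_2 − rank ∂_3 = (1 − 1) − 0 = 0, and there is no ∂_3, so H_2 = 0.

H_0 = Z,  H_1 = Z,  H_2 = 0.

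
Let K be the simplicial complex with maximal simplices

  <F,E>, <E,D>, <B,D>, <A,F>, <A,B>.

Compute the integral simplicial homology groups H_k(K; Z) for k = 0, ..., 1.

Fix the vertex order A < B < D < E < F and write every simplex with vertices in increasing order. Then dim K = 1 and the simplices of K are:

  0-simplices (5): A, B, D, E, F
  1-simplices (5): AB, AF, BD, DE, EF

giving chain groups C_0 ≅ Z^5, C_1 ≅ Z^5.

∂_1: C_1 → C_0 is given by ∂[p,q] = [q] − [p].
This gives a 5×5 integer matrix of rank 4; reducing to Smith normal form yields diagonal entries (1,1,1,1).

From H_k ≅ ker(∂_k) / im(∂_{k+1}) we obtain:

  H_0: rank C_0 − rank ∂_1 = 5 − 4 = 1, and the invariant factors of ∂_1 are all 1, so H_0 = Z.
  H_1: rank ker ∂_1 − rank ∂_2 = (5 − 4) − 0 = 1, and there is no ∂_2, so H_1 = Z.

As a check, the Euler characteristic is 5 − 5 = 0, which agrees with 1 − 1 = 0.
(K is a triangulation of the circle S^1.)

H_0 = Z,  H_1 = Z.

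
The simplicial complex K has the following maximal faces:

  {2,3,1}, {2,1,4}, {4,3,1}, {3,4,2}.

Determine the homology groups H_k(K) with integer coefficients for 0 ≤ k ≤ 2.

Take the total order 1 < 2 < 3 < 4 on the vertex set. Then K (dimension 2) consists of the simplices:

  0-simplices (4): [1], [2], [3], [4]
  1-simplices (6): [1,2], [1,3], [1,4], [2,3], [2,4], [3,4]
  2-simplices (4): [1,2,3], [1,2,4], [1,3,4], [2,3,4]

so the chain groups are C_0 ≅ Z^4, C_1 ≅ Z^6, C_2 ≅ Z^4.

The boundary map ∂_1: C_1 → C_0 sends each edge [p,q] (with p < q) to q − p.
The 4×6 boundary matrix has rank 3 and Smith normal form diag(1,1,1).

The boundary map ∂_2: C_2 → C_1 sends each 2-simplex [p,q,r] to [q,r] − [p,r] + [p,q]. For instance
  ∂[2,3,4] = [3,4] − [2,4] + [2,3],
  ∂[1,3,4] = [3,4] − [1,4] + [1,3].
The resulting 6×4 matrix has rank 3, and its Smith normal form has invariant factors (1,1,1).

From H_k ≅ ker(∂_k) / im(∂_{k+1}) we obtain:

  H_0: rank C_0 − rank ∂_1 = 4 − 3 = 1, and the invariant factors of ∂_1 are all 1, so H_0 = Z.
  H_1: rank ker ∂_1 − rank ∂_2 = (6 − 3) − 3 = 0, and the invariant factors of ∂_2 are all 1, so H_1 = 0.
  H_2: rank ker ∂_2 − rank ∂_3 = (4 − 3) − 0 = 1, and there is no ∂_3, so H_2 = Z.

As a check, the Euler characteristic is 4 − 6 + 4 = 2, which agrees with 1 − 0 + 1 = 2.
(K is a triangulation of the 2-sphere S^2.)

H_0 = Z,  H_1 = 0,  H_2 = Z.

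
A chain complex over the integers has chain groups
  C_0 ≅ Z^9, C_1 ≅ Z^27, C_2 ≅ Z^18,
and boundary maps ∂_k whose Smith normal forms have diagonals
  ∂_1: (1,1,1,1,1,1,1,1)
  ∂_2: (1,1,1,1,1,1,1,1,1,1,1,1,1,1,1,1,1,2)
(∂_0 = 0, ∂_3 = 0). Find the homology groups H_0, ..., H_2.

H_0: b_0 = 9 − 0 − 8 = 1; torsion from ∂_1 factors > 1: none. So H_0 ≅ Z.
H_1: b_1 = 27 − 8 − 18 = 1; torsion from ∂_2 factors > 1: [2]. So H_1 ≅ Z × Z/2.
H_2: b_2 = 18 − 18 − 0 = 0; torsion from ∂_3 factors > 1: none. So H_2 ≅ 0.

H_0 ≅ Z,  H_1 ≅ Z × Z/2,  H_2 = 0.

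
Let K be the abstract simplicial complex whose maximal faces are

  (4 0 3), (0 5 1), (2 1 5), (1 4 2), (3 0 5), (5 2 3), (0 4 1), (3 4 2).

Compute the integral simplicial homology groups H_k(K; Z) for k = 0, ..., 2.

Order the vertices as 0 < 1 < 2 < 3 < 4 < 5. Listing each simplex with vertices in this order, K has dimension 2 with simplices:

  0-simplices (6): [0], [1], [2], [3], [4], [5]
  1-simplices (12): [0,1], [0,3], [0,4], [0,5], [1,2], [1,4], [1,5], [2,3], [2,4], [2,5], [3,4], [3,5]
  2-simplices (8): [0,1,4], [0,1,5], [0,3,4], [0,3,5], [1,2,4], [1,2,5], [2,3,4], [2,3,5]

Hence C_0 ≅ Z^6, C_1 ≅ Z^12, C_2 ≅ Z^8.

∂_1: C_1 → C_0 sends each edge [p,q] (with p < q) to q − p.
As a 6×12 matrix over Z this has rank 5, with invariant factors (1,1,1,1,1).

Boundary ∂_2: C_2 → C_1 maps a triangle to the signed sum of its edges. For instance
  ∂[0,3,5] = [3,5] − [0,5] + [0,3],
  ∂[2,3,5] = [3,5] − [2,5] + [2,3].
As a 12×8 matrix over Z this has rank 7, with invariant factors (1,1,1,1,1,1,1).

Now H_k = ker ∂_k / im ∂_{k+1}, so:

  H_0: rank C_0 − rank ∂_1 = 6 − 5 = 1, and the invariant factors of ∂_1 are all 1, so H_0 = Z.
  H_1: rank ker ∂_1 − rank ∂_2 = (12 − 5) − 7 = 0, and the invariant factors of ∂_2 are all 1, so H_1 = 0.
  H_2: rank ker ∂_2 − rank ∂_3 = (8 − 7) − 0 = 1, and there is no ∂_3, so H_2 = Z.

As a check, the Euler characteristic is 6 − 12 + 8 = 2, which agrees with 1 − 0 + 1 = 2.

H_0 ≅ Z,  H_1 = 0,  H_2 ≅ Z.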